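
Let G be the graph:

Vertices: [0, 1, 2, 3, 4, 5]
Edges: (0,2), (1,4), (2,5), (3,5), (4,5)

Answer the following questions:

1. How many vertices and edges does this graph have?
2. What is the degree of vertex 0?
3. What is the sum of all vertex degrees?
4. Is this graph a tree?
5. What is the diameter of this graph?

Count: 6 vertices, 5 edges.
Vertex 0 has neighbors [2], degree = 1.
Handshaking lemma: 2 * 5 = 10.
A graph is a tree iff it is connected and has exactly n-1 edges. This graph is connected (all 6 vertices in one component) and has 6-1 = 5 edges. It is a tree.
Diameter (longest shortest path) = 4.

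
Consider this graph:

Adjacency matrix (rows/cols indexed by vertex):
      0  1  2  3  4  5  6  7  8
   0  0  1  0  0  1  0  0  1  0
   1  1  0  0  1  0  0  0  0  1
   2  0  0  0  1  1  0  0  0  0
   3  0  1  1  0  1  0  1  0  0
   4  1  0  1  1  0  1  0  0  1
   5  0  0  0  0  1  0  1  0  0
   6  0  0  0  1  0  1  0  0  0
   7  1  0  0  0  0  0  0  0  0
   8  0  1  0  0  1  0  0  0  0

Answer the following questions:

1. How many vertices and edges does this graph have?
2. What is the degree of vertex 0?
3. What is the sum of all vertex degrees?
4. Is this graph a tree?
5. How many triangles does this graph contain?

Count: 9 vertices, 12 edges.
Vertex 0 has neighbors [1, 4, 7], degree = 3.
Handshaking lemma: 2 * 12 = 24.
A tree on 9 vertices has 8 edges. This graph has 12 edges (4 extra). Not a tree.
Number of triangles = 1.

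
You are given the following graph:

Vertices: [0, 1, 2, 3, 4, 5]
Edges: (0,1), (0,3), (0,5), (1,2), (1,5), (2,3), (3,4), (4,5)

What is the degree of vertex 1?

Vertex 1 has neighbors [0, 2, 5], so deg(1) = 3.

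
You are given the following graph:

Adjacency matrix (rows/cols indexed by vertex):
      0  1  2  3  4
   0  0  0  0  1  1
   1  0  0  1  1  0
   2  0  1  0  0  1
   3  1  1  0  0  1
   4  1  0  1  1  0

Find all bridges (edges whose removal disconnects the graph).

No bridges found. The graph is 2-edge-connected (no single edge removal disconnects it).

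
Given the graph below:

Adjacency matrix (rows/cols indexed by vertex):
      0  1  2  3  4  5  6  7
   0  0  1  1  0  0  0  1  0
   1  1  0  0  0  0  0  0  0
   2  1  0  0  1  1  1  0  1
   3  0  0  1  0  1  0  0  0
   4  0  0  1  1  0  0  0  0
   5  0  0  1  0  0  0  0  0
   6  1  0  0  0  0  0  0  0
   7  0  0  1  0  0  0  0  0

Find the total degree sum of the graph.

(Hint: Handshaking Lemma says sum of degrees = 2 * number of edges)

Count edges: 8 edges.
By Handshaking Lemma: sum of degrees = 2 * 8 = 16.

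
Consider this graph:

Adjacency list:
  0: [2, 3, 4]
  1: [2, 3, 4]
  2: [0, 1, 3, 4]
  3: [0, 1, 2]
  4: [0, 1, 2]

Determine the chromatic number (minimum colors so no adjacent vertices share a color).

The graph has a maximum clique of size 3 (lower bound on chromatic number).
A valid 3-coloring: {0: 1, 1: 1, 2: 0, 3: 2, 4: 2}.
Chromatic number = 3.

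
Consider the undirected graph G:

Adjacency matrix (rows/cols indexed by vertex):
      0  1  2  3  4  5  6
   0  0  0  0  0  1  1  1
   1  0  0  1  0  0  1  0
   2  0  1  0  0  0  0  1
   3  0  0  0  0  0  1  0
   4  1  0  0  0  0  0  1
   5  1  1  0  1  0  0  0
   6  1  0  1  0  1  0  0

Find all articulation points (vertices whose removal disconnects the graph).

An articulation point is a vertex whose removal disconnects the graph.
Articulation points: [5]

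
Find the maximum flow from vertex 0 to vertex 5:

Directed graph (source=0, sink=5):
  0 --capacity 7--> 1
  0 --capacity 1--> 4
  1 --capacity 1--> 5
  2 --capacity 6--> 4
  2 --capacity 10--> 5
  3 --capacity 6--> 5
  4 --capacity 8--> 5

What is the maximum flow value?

Computing max flow:
  Flow on (0->1): 1/7
  Flow on (0->4): 1/1
  Flow on (1->5): 1/1
  Flow on (4->5): 1/8
Maximum flow = 2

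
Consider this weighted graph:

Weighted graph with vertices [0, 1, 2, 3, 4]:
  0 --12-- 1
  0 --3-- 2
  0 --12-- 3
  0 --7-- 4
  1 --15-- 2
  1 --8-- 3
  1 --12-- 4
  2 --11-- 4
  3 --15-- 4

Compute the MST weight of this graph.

Applying Kruskal's algorithm (sort edges by weight, add if no cycle):
  Add (0,2) w=3
  Add (0,4) w=7
  Add (1,3) w=8
  Skip (2,4) w=11 (creates cycle)
  Add (0,1) w=12
  Skip (0,3) w=12 (creates cycle)
  Skip (1,4) w=12 (creates cycle)
  Skip (1,2) w=15 (creates cycle)
  Skip (3,4) w=15 (creates cycle)
MST weight = 30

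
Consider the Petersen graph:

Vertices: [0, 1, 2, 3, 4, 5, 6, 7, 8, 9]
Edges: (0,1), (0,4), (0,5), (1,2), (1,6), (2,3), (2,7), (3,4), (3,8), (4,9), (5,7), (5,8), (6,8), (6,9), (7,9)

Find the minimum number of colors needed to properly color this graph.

The Petersen graph contains odd cycles (e.g. the outer 5-cycle), so chi >= 3.
A proper 3-coloring exists (it is a well-known 3-chromatic graph).
Chromatic number = 3.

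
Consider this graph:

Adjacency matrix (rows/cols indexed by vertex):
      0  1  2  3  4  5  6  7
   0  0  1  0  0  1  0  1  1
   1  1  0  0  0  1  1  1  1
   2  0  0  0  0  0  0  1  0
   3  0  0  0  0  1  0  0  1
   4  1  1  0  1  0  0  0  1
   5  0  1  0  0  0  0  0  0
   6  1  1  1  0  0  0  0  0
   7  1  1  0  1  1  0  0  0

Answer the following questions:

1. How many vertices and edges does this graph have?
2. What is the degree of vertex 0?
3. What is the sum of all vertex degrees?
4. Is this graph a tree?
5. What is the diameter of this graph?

Count: 8 vertices, 12 edges.
Vertex 0 has neighbors [1, 4, 6, 7], degree = 4.
Handshaking lemma: 2 * 12 = 24.
A tree on 8 vertices has 7 edges. This graph has 12 edges (5 extra). Not a tree.
Diameter (longest shortest path) = 4.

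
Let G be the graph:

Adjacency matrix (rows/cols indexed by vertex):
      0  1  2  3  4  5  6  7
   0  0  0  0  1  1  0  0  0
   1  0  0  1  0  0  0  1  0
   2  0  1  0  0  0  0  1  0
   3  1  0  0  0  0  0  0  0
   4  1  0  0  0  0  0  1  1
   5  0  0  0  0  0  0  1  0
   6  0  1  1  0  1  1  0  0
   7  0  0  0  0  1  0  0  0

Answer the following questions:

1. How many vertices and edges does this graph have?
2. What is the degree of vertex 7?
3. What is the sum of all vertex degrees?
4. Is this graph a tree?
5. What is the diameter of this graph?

Count: 8 vertices, 8 edges.
Vertex 7 has neighbors [4], degree = 1.
Handshaking lemma: 2 * 8 = 16.
A tree on 8 vertices has 7 edges. This graph has 8 edges (1 extra). Not a tree.
Diameter (longest shortest path) = 4.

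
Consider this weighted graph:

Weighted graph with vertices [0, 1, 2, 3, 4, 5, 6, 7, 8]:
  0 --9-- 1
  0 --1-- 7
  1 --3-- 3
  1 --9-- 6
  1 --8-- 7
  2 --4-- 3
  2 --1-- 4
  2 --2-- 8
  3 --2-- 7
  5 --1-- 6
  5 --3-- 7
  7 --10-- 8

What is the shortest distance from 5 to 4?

Using Dijkstra's algorithm from vertex 5:
Shortest path: 5 -> 7 -> 3 -> 2 -> 4
Total weight: 3 + 2 + 4 + 1 = 10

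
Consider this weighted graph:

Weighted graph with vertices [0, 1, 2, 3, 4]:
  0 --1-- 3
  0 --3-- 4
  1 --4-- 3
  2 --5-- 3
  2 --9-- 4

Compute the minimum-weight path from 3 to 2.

Using Dijkstra's algorithm from vertex 3:
Shortest path: 3 -> 2
Total weight: 5 = 5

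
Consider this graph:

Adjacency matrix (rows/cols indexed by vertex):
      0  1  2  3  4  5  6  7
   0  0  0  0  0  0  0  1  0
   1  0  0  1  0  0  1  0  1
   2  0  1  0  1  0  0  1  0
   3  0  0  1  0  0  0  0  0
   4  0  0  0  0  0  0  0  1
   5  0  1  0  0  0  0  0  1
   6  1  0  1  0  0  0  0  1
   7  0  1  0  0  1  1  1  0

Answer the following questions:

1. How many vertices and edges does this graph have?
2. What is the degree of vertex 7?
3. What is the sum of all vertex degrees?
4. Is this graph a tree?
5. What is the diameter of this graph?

Count: 8 vertices, 9 edges.
Vertex 7 has neighbors [1, 4, 5, 6], degree = 4.
Handshaking lemma: 2 * 9 = 18.
A tree on 8 vertices has 7 edges. This graph has 9 edges (2 extra). Not a tree.
Diameter (longest shortest path) = 4.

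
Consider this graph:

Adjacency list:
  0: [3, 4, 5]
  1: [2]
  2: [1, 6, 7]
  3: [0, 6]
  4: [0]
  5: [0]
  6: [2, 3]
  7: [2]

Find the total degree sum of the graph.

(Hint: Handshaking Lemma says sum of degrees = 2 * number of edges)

Count edges: 7 edges.
By Handshaking Lemma: sum of degrees = 2 * 7 = 14.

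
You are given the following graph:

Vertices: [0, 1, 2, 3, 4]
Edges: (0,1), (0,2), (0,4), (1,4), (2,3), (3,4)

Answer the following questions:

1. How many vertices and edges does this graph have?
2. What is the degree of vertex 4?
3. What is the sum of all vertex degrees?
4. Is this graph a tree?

Count: 5 vertices, 6 edges.
Vertex 4 has neighbors [0, 1, 3], degree = 3.
Handshaking lemma: 2 * 6 = 12.
A tree on 5 vertices has 4 edges. This graph has 6 edges (2 extra). Not a tree.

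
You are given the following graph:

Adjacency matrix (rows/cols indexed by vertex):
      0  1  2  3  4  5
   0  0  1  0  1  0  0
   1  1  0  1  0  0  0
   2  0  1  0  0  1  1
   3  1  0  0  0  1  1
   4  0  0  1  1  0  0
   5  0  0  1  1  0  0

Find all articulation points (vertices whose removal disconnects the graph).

No articulation points. The graph is biconnected.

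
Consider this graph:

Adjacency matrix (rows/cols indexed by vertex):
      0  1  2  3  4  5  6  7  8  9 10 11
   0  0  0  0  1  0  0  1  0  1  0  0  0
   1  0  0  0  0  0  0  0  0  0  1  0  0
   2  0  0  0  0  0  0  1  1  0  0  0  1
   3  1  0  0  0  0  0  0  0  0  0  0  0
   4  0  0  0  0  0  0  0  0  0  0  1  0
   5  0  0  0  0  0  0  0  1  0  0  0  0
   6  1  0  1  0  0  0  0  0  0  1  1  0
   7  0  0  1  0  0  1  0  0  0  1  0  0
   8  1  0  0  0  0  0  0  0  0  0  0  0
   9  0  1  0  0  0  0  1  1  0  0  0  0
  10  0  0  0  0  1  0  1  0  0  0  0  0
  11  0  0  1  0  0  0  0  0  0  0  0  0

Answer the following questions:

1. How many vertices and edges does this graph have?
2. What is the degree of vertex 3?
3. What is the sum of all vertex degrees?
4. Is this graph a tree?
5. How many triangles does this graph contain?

Count: 12 vertices, 12 edges.
Vertex 3 has neighbors [0], degree = 1.
Handshaking lemma: 2 * 12 = 24.
A tree on 12 vertices has 11 edges. This graph has 12 edges (1 extra). Not a tree.
Number of triangles = 0.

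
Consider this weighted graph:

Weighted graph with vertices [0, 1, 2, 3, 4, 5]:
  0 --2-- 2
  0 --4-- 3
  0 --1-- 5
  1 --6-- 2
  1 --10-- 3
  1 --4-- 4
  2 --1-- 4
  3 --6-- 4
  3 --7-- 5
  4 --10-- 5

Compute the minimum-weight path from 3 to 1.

Using Dijkstra's algorithm from vertex 3:
Shortest path: 3 -> 1
Total weight: 10 = 10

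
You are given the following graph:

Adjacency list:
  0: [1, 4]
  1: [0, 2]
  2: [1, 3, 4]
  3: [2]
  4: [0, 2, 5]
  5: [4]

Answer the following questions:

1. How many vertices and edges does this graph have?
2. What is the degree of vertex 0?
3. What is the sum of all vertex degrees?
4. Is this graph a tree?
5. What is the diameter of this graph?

Count: 6 vertices, 6 edges.
Vertex 0 has neighbors [1, 4], degree = 2.
Handshaking lemma: 2 * 6 = 12.
A tree on 6 vertices has 5 edges. This graph has 6 edges (1 extra). Not a tree.
Diameter (longest shortest path) = 3.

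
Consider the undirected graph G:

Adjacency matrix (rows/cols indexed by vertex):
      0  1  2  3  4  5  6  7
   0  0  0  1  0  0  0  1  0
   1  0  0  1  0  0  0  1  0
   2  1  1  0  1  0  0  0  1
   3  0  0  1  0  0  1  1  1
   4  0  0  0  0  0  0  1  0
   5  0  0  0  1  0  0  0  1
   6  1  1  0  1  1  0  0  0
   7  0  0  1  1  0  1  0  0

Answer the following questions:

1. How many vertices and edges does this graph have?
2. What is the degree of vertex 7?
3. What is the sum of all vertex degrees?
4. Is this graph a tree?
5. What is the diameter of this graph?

Count: 8 vertices, 11 edges.
Vertex 7 has neighbors [2, 3, 5], degree = 3.
Handshaking lemma: 2 * 11 = 22.
A tree on 8 vertices has 7 edges. This graph has 11 edges (4 extra). Not a tree.
Diameter (longest shortest path) = 3.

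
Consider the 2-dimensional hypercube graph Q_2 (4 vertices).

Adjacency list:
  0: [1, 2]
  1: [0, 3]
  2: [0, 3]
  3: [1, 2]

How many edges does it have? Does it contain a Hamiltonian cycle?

Q_2 has 4 * 2 / 2 = 4 edges.
Q_2 (d >= 2) always has a Hamiltonian cycle: a 2-bit cyclic Gray code visits every vertex exactly once and returns to the start.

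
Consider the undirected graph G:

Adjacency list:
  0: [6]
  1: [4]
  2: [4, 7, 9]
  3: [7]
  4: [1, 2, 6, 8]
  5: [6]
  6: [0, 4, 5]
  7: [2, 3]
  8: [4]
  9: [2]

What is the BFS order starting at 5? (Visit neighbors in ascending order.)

BFS from vertex 5 (neighbors processed in ascending order):
Visit order: 5, 6, 0, 4, 1, 2, 8, 7, 9, 3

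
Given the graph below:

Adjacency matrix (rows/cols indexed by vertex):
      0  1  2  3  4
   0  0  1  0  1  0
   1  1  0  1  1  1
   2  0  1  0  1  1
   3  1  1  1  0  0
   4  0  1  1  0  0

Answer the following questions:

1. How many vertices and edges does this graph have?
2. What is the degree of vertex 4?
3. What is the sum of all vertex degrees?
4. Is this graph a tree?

Count: 5 vertices, 7 edges.
Vertex 4 has neighbors [1, 2], degree = 2.
Handshaking lemma: 2 * 7 = 14.
A tree on 5 vertices has 4 edges. This graph has 7 edges (3 extra). Not a tree.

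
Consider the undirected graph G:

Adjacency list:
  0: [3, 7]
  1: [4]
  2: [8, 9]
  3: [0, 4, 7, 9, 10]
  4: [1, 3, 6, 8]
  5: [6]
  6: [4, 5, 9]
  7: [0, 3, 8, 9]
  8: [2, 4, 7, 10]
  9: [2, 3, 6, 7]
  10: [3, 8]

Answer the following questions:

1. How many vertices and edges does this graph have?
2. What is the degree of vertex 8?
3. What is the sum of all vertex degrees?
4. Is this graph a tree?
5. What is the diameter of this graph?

Count: 11 vertices, 16 edges.
Vertex 8 has neighbors [2, 4, 7, 10], degree = 4.
Handshaking lemma: 2 * 16 = 32.
A tree on 11 vertices has 10 edges. This graph has 16 edges (6 extra). Not a tree.
Diameter (longest shortest path) = 4.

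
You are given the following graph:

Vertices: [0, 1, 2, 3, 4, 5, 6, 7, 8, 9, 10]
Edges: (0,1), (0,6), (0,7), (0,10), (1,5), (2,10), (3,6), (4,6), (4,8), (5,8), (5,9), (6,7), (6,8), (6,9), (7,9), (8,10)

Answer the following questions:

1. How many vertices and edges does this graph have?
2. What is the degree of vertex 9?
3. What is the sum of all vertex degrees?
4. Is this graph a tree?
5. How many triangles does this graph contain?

Count: 11 vertices, 16 edges.
Vertex 9 has neighbors [5, 6, 7], degree = 3.
Handshaking lemma: 2 * 16 = 32.
A tree on 11 vertices has 10 edges. This graph has 16 edges (6 extra). Not a tree.
Number of triangles = 3.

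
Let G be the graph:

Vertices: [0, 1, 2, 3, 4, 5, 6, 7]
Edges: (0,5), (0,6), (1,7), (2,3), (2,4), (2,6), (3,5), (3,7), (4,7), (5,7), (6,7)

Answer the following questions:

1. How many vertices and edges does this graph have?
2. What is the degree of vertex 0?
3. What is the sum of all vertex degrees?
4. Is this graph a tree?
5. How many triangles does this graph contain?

Count: 8 vertices, 11 edges.
Vertex 0 has neighbors [5, 6], degree = 2.
Handshaking lemma: 2 * 11 = 22.
A tree on 8 vertices has 7 edges. This graph has 11 edges (4 extra). Not a tree.
Number of triangles = 1.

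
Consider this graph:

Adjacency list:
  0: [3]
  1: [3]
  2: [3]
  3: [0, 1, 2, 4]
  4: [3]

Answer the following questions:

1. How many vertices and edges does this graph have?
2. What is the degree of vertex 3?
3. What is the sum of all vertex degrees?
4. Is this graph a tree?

Count: 5 vertices, 4 edges.
Vertex 3 has neighbors [0, 1, 2, 4], degree = 4.
Handshaking lemma: 2 * 4 = 8.
A graph is a tree iff it is connected and has exactly n-1 edges. This graph is connected (all 5 vertices in one component) and has 5-1 = 4 edges. It is a tree.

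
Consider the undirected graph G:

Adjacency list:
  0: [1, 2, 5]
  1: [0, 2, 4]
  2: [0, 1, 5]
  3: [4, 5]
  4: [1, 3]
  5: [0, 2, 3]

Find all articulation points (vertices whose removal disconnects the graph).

No articulation points. The graph is biconnected.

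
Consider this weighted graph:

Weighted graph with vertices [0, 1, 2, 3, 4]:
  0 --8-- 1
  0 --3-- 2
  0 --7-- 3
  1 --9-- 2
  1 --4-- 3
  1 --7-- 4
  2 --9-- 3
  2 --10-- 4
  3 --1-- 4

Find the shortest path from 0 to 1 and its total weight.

Using Dijkstra's algorithm from vertex 0:
Shortest path: 0 -> 1
Total weight: 8 = 8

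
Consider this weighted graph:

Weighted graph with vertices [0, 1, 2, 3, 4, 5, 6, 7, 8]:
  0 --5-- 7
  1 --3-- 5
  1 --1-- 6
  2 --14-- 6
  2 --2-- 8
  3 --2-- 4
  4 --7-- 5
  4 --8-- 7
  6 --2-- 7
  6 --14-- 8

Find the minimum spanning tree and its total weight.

Applying Kruskal's algorithm (sort edges by weight, add if no cycle):
  Add (1,6) w=1
  Add (2,8) w=2
  Add (3,4) w=2
  Add (6,7) w=2
  Add (1,5) w=3
  Add (0,7) w=5
  Add (4,5) w=7
  Skip (4,7) w=8 (creates cycle)
  Add (2,6) w=14
  Skip (6,8) w=14 (creates cycle)
MST weight = 36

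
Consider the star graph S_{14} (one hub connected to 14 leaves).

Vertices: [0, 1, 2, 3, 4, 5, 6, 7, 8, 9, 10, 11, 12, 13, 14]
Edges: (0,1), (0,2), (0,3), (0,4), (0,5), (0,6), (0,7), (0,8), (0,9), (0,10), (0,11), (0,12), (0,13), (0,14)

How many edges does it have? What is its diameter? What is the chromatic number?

Star graph S_{14}: the hub connects to all 14 leaves.
Edges = 14.
Diameter = 2 (any leaf to hub is 1, leaf to leaf through hub is 2).
Star graphs are bipartite (hub vs leaves), so chromatic number = 2.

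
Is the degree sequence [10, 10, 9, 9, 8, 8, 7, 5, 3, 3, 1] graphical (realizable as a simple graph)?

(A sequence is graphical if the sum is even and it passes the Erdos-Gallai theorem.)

Sum of degrees = 73. Sum is odd, so the sequence is NOT graphical.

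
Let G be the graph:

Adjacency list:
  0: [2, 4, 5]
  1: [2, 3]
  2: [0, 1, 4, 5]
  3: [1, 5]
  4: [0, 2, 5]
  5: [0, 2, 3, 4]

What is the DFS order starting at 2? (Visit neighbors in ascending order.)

DFS from vertex 2 (neighbors processed in ascending order):
Visit order: 2, 0, 4, 5, 3, 1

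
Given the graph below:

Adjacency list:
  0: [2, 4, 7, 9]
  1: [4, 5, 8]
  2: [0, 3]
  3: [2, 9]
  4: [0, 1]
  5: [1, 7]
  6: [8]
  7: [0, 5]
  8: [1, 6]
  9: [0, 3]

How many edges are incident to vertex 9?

Vertex 9 has neighbors [0, 3], so deg(9) = 2.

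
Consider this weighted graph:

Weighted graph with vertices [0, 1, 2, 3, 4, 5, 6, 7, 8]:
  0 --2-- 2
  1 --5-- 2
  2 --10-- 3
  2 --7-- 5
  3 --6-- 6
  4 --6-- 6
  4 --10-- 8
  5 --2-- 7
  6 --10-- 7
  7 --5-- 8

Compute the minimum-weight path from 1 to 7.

Using Dijkstra's algorithm from vertex 1:
Shortest path: 1 -> 2 -> 5 -> 7
Total weight: 5 + 7 + 2 = 14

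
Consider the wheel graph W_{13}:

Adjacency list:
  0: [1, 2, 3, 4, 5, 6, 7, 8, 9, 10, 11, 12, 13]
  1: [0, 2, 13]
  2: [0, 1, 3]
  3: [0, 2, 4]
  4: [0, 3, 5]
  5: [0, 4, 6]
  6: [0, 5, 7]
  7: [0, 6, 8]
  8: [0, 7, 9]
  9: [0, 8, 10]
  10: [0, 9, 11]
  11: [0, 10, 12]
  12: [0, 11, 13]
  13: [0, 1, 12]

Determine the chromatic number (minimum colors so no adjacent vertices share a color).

W_{13} = C_{13} plus a hub adjacent to every cycle vertex.
The outer cycle needs 3 colors (odd cycle); the hub is adjacent to all of them so needs a fresh color.
Chromatic number = 3 + 1 = 4.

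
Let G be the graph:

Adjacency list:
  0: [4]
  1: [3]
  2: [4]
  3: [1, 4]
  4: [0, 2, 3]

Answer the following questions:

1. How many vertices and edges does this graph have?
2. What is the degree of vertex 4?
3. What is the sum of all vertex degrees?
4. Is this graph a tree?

Count: 5 vertices, 4 edges.
Vertex 4 has neighbors [0, 2, 3], degree = 3.
Handshaking lemma: 2 * 4 = 8.
A graph is a tree iff it is connected and has exactly n-1 edges. This graph is connected (all 5 vertices in one component) and has 5-1 = 4 edges. It is a tree.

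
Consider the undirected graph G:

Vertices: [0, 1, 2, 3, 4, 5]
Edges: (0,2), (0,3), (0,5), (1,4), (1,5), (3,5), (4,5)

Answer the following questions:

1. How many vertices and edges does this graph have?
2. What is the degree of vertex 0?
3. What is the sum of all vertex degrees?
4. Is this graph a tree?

Count: 6 vertices, 7 edges.
Vertex 0 has neighbors [2, 3, 5], degree = 3.
Handshaking lemma: 2 * 7 = 14.
A tree on 6 vertices has 5 edges. This graph has 7 edges (2 extra). Not a tree.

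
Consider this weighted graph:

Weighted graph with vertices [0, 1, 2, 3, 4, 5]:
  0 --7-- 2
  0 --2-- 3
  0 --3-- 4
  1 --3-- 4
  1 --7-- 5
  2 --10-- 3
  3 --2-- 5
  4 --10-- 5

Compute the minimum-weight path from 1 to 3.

Using Dijkstra's algorithm from vertex 1:
Shortest path: 1 -> 4 -> 0 -> 3
Total weight: 3 + 3 + 2 = 8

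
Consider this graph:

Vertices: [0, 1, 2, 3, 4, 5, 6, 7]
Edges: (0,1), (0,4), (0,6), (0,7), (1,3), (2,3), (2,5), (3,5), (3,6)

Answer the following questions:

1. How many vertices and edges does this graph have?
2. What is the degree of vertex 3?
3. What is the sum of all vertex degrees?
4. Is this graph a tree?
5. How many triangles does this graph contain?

Count: 8 vertices, 9 edges.
Vertex 3 has neighbors [1, 2, 5, 6], degree = 4.
Handshaking lemma: 2 * 9 = 18.
A tree on 8 vertices has 7 edges. This graph has 9 edges (2 extra). Not a tree.
Number of triangles = 1.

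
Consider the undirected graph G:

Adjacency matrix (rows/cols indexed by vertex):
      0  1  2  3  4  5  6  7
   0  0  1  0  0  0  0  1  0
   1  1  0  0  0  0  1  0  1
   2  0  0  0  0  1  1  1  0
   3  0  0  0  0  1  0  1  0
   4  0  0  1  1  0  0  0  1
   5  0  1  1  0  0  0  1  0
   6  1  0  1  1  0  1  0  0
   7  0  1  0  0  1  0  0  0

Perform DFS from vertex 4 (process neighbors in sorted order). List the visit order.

DFS from vertex 4 (neighbors processed in ascending order):
Visit order: 4, 2, 5, 1, 0, 6, 3, 7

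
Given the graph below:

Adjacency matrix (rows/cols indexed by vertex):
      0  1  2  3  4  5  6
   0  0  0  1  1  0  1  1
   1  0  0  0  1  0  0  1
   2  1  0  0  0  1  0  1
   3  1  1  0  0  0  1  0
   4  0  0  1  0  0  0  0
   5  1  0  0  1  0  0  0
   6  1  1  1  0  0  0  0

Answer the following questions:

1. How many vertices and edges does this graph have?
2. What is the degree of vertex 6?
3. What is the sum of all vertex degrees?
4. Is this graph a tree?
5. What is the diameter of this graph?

Count: 7 vertices, 9 edges.
Vertex 6 has neighbors [0, 1, 2], degree = 3.
Handshaking lemma: 2 * 9 = 18.
A tree on 7 vertices has 6 edges. This graph has 9 edges (3 extra). Not a tree.
Diameter (longest shortest path) = 3.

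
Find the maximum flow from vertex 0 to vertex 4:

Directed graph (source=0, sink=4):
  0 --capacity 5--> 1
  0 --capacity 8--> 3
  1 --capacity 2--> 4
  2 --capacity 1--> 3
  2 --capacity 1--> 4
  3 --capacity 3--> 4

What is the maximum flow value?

Computing max flow:
  Flow on (0->1): 2/5
  Flow on (0->3): 3/8
  Flow on (1->4): 2/2
  Flow on (3->4): 3/3
Maximum flow = 5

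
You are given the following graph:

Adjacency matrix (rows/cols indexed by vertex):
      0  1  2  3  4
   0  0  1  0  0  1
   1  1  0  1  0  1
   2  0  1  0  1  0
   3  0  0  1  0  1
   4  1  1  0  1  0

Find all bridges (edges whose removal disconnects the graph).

No bridges found. The graph is 2-edge-connected (no single edge removal disconnects it).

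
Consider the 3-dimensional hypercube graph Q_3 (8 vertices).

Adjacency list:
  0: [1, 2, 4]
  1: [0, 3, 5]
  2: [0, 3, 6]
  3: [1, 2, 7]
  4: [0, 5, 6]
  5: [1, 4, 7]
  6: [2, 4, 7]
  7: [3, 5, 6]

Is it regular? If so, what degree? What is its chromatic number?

In Q_3, every vertex has exactly 3 neighbors (flip one of 3 bits), so it is 3-regular.
Q_3 is bipartite (partition by bit-parity), so chromatic number = 2.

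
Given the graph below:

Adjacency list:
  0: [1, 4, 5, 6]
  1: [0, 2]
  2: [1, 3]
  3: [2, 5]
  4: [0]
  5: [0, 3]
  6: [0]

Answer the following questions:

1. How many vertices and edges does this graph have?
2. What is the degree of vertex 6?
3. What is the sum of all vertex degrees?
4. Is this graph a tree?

Count: 7 vertices, 7 edges.
Vertex 6 has neighbors [0], degree = 1.
Handshaking lemma: 2 * 7 = 14.
A tree on 7 vertices has 6 edges. This graph has 7 edges (1 extra). Not a tree.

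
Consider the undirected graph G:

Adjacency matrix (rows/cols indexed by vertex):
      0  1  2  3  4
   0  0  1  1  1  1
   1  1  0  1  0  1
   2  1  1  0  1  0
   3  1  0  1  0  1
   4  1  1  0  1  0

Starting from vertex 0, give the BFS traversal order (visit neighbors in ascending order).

BFS from vertex 0 (neighbors processed in ascending order):
Visit order: 0, 1, 2, 3, 4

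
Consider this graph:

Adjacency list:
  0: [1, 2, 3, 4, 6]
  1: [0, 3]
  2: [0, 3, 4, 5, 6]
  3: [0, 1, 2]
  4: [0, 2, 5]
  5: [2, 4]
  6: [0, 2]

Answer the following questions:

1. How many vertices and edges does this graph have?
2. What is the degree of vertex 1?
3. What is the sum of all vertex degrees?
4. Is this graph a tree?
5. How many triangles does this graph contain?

Count: 7 vertices, 11 edges.
Vertex 1 has neighbors [0, 3], degree = 2.
Handshaking lemma: 2 * 11 = 22.
A tree on 7 vertices has 6 edges. This graph has 11 edges (5 extra). Not a tree.
Number of triangles = 5.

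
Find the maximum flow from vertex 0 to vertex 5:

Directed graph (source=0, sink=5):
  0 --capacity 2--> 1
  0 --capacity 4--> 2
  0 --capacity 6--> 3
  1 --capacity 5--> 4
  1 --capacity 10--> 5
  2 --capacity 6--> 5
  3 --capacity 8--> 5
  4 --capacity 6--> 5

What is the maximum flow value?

Computing max flow:
  Flow on (0->1): 2/2
  Flow on (0->2): 4/4
  Flow on (0->3): 6/6
  Flow on (1->5): 2/10
  Flow on (2->5): 4/6
  Flow on (3->5): 6/8
Maximum flow = 12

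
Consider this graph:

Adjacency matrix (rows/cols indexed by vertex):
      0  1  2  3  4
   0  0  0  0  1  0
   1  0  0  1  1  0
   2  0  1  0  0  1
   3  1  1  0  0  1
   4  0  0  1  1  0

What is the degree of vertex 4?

Vertex 4 has neighbors [2, 3], so deg(4) = 2.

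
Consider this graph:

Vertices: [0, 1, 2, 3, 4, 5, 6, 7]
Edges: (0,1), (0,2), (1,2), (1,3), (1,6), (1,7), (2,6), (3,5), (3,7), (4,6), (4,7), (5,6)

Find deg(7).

Vertex 7 has neighbors [1, 3, 4], so deg(7) = 3.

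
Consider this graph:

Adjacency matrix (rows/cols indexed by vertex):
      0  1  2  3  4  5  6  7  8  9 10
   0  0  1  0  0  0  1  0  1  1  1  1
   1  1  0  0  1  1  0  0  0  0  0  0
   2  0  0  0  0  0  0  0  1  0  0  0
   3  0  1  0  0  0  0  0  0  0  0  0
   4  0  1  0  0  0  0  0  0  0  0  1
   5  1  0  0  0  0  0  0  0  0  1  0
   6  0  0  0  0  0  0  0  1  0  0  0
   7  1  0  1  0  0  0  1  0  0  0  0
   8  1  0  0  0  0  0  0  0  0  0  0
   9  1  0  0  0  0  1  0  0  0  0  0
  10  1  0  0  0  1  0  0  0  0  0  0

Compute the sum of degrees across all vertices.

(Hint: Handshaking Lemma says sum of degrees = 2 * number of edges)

Count edges: 12 edges.
By Handshaking Lemma: sum of degrees = 2 * 12 = 24.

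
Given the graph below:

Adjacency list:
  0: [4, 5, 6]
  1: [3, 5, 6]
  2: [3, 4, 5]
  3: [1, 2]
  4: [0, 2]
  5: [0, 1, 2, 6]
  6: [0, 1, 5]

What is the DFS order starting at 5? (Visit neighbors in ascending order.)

DFS from vertex 5 (neighbors processed in ascending order):
Visit order: 5, 0, 4, 2, 3, 1, 6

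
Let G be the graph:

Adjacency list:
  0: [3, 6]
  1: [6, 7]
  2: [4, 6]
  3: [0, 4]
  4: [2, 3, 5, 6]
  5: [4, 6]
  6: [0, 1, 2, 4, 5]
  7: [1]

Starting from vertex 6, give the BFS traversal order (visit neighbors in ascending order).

BFS from vertex 6 (neighbors processed in ascending order):
Visit order: 6, 0, 1, 2, 4, 5, 3, 7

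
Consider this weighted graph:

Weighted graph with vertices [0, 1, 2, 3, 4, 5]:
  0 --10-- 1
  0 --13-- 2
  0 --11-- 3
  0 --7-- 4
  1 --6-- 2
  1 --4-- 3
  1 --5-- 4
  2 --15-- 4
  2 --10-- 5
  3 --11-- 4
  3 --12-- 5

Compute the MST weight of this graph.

Applying Kruskal's algorithm (sort edges by weight, add if no cycle):
  Add (1,3) w=4
  Add (1,4) w=5
  Add (1,2) w=6
  Add (0,4) w=7
  Skip (0,1) w=10 (creates cycle)
  Add (2,5) w=10
  Skip (0,3) w=11 (creates cycle)
  Skip (3,4) w=11 (creates cycle)
  Skip (3,5) w=12 (creates cycle)
  Skip (0,2) w=13 (creates cycle)
  Skip (2,4) w=15 (creates cycle)
MST weight = 32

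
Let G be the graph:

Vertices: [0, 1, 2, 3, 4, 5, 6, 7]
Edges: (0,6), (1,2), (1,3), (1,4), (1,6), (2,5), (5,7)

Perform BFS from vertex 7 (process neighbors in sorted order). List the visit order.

BFS from vertex 7 (neighbors processed in ascending order):
Visit order: 7, 5, 2, 1, 3, 4, 6, 0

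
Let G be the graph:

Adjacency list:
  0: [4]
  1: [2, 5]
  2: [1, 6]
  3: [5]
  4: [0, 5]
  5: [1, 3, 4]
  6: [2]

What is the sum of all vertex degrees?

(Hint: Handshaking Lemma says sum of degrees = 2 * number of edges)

Count edges: 6 edges.
By Handshaking Lemma: sum of degrees = 2 * 6 = 12.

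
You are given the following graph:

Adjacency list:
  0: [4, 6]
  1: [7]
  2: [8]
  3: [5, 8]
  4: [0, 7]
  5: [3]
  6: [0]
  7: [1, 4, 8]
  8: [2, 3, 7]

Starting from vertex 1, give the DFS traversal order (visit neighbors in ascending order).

DFS from vertex 1 (neighbors processed in ascending order):
Visit order: 1, 7, 4, 0, 6, 8, 2, 3, 5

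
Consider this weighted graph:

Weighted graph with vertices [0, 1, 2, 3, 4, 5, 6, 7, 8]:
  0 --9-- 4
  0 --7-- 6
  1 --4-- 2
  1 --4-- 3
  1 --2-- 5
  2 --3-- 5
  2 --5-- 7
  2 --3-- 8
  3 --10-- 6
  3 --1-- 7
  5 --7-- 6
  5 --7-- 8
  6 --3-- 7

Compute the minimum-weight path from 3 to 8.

Using Dijkstra's algorithm from vertex 3:
Shortest path: 3 -> 7 -> 2 -> 8
Total weight: 1 + 5 + 3 = 9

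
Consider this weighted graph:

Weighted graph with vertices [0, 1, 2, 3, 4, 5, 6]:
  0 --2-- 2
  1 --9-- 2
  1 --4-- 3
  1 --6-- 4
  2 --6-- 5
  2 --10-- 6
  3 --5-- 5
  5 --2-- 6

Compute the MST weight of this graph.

Applying Kruskal's algorithm (sort edges by weight, add if no cycle):
  Add (0,2) w=2
  Add (5,6) w=2
  Add (1,3) w=4
  Add (3,5) w=5
  Add (1,4) w=6
  Add (2,5) w=6
  Skip (1,2) w=9 (creates cycle)
  Skip (2,6) w=10 (creates cycle)
MST weight = 25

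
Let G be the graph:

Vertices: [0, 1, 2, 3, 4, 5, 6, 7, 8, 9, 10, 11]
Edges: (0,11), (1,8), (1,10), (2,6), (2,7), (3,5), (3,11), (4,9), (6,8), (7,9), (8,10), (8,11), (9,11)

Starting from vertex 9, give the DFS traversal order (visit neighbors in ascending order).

DFS from vertex 9 (neighbors processed in ascending order):
Visit order: 9, 4, 7, 2, 6, 8, 1, 10, 11, 0, 3, 5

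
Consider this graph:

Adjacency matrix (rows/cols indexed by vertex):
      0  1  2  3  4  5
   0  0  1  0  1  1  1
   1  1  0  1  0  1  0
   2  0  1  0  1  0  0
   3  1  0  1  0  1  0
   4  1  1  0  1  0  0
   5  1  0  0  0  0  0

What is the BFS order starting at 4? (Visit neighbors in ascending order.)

BFS from vertex 4 (neighbors processed in ascending order):
Visit order: 4, 0, 1, 3, 5, 2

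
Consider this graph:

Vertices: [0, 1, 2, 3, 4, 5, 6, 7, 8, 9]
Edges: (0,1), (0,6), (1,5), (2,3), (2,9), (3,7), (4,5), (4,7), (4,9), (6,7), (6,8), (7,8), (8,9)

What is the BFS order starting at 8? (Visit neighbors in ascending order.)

BFS from vertex 8 (neighbors processed in ascending order):
Visit order: 8, 6, 7, 9, 0, 3, 4, 2, 1, 5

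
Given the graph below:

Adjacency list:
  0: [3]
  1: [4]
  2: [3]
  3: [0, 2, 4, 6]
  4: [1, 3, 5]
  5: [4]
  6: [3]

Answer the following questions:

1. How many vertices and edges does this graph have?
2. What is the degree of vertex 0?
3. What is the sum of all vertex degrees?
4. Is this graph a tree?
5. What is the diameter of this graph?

Count: 7 vertices, 6 edges.
Vertex 0 has neighbors [3], degree = 1.
Handshaking lemma: 2 * 6 = 12.
A graph is a tree iff it is connected and has exactly n-1 edges. This graph is connected (all 7 vertices in one component) and has 7-1 = 6 edges. It is a tree.
Diameter (longest shortest path) = 3.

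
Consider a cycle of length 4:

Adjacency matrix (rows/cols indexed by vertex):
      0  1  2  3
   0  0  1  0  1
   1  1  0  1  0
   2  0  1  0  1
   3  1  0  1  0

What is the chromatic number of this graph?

This is an even cycle (C_4). Even cycles are bipartite.
Chromatic number = 2.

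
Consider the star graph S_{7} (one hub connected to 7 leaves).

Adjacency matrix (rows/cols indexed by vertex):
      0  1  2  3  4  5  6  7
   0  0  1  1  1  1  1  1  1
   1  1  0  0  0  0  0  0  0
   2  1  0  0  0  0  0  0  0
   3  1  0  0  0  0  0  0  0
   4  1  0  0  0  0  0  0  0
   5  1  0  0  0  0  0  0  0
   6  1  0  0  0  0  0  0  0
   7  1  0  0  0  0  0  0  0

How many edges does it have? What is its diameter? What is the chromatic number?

Star graph S_{7}: the hub connects to all 7 leaves.
Edges = 7.
Diameter = 2 (any leaf to hub is 1, leaf to leaf through hub is 2).
Star graphs are bipartite (hub vs leaves), so chromatic number = 2.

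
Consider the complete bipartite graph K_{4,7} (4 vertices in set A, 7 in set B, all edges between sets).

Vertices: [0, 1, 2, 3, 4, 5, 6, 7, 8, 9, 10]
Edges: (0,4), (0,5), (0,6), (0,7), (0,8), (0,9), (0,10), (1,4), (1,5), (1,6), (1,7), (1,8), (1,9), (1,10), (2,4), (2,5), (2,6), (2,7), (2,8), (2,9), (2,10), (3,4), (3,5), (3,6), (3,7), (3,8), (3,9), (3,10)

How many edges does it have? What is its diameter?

K_{4,7} has 4 * 7 = 28 edges.
Any vertex reaches any opposite-side vertex in 1 step; same-side vertices reach in 2 steps via any opposite-side vertex.
Diameter = 2.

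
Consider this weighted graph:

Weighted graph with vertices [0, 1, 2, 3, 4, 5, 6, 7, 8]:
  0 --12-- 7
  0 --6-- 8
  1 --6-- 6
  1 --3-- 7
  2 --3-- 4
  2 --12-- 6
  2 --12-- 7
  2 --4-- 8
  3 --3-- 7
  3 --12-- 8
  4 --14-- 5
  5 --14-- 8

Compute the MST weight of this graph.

Applying Kruskal's algorithm (sort edges by weight, add if no cycle):
  Add (1,7) w=3
  Add (2,4) w=3
  Add (3,7) w=3
  Add (2,8) w=4
  Add (0,8) w=6
  Add (1,6) w=6
  Add (0,7) w=12
  Skip (2,7) w=12 (creates cycle)
  Skip (2,6) w=12 (creates cycle)
  Skip (3,8) w=12 (creates cycle)
  Add (4,5) w=14
  Skip (5,8) w=14 (creates cycle)
MST weight = 51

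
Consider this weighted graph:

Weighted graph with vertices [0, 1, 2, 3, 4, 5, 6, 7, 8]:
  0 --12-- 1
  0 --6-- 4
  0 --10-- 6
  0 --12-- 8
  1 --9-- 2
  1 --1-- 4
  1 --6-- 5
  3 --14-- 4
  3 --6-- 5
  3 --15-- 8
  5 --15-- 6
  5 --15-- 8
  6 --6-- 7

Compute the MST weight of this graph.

Applying Kruskal's algorithm (sort edges by weight, add if no cycle):
  Add (1,4) w=1
  Add (0,4) w=6
  Add (1,5) w=6
  Add (3,5) w=6
  Add (6,7) w=6
  Add (1,2) w=9
  Add (0,6) w=10
  Skip (0,1) w=12 (creates cycle)
  Add (0,8) w=12
  Skip (3,4) w=14 (creates cycle)
  Skip (3,8) w=15 (creates cycle)
  Skip (5,6) w=15 (creates cycle)
  Skip (5,8) w=15 (creates cycle)
MST weight = 56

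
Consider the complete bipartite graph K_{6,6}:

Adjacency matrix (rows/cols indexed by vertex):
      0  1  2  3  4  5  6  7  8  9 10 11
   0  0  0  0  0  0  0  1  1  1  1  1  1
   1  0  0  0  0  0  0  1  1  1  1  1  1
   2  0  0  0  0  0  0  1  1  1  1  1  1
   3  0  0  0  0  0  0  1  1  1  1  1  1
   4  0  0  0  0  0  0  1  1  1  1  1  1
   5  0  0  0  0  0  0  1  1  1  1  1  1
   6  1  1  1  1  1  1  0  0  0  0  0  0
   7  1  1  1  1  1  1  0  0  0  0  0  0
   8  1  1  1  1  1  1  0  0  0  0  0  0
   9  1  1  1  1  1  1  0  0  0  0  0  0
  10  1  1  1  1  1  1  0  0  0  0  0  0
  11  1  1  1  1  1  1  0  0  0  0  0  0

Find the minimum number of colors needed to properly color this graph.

K_{6,6} is bipartite: vertices split into two independent sets of size 6 and 6.
Color one set 0, the other 1. No adjacent vertices share a color.
Chromatic number = 2.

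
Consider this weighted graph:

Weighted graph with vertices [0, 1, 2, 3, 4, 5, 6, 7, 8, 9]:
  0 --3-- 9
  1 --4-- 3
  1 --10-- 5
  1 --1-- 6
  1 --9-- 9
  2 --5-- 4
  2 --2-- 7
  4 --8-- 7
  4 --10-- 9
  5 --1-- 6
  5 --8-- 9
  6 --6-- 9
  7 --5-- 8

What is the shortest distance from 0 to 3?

Using Dijkstra's algorithm from vertex 0:
Shortest path: 0 -> 9 -> 6 -> 1 -> 3
Total weight: 3 + 6 + 1 + 4 = 14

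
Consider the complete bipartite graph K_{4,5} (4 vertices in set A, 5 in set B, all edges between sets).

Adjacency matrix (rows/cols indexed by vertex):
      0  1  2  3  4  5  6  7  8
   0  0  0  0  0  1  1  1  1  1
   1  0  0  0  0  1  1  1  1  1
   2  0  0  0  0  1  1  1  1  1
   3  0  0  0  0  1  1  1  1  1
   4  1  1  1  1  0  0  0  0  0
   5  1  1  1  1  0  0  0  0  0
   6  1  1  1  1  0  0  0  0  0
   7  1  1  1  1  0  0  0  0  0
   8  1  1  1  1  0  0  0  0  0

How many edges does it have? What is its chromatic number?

K_{4,5} has 4 * 5 = 20 edges.
Bipartite graphs have chromatic number 2 (color each partition differently).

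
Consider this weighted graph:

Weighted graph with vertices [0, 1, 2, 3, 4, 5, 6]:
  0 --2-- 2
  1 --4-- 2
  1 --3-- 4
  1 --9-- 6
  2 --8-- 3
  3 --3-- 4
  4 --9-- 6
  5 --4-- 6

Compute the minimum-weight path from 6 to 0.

Using Dijkstra's algorithm from vertex 6:
Shortest path: 6 -> 1 -> 2 -> 0
Total weight: 9 + 4 + 2 = 15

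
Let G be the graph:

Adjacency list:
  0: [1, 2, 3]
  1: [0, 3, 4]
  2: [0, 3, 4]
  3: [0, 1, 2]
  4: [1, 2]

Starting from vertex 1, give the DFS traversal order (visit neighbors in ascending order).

DFS from vertex 1 (neighbors processed in ascending order):
Visit order: 1, 0, 2, 3, 4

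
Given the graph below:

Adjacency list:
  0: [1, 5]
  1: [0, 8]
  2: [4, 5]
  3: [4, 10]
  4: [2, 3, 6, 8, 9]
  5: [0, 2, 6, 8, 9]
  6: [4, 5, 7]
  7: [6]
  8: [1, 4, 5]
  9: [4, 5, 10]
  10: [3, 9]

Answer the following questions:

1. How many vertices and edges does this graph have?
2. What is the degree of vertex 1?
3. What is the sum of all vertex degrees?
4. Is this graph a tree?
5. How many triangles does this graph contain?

Count: 11 vertices, 15 edges.
Vertex 1 has neighbors [0, 8], degree = 2.
Handshaking lemma: 2 * 15 = 30.
A tree on 11 vertices has 10 edges. This graph has 15 edges (5 extra). Not a tree.
Number of triangles = 0.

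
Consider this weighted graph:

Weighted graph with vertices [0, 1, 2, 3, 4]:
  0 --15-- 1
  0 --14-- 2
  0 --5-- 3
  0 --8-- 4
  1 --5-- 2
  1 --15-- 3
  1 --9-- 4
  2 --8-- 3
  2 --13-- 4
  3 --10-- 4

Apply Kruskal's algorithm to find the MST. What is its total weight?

Applying Kruskal's algorithm (sort edges by weight, add if no cycle):
  Add (0,3) w=5
  Add (1,2) w=5
  Add (0,4) w=8
  Add (2,3) w=8
  Skip (1,4) w=9 (creates cycle)
  Skip (3,4) w=10 (creates cycle)
  Skip (2,4) w=13 (creates cycle)
  Skip (0,2) w=14 (creates cycle)
  Skip (0,1) w=15 (creates cycle)
  Skip (1,3) w=15 (creates cycle)
MST weight = 26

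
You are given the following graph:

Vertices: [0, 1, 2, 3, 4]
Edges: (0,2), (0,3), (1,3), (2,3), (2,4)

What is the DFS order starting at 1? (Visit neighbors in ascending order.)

DFS from vertex 1 (neighbors processed in ascending order):
Visit order: 1, 3, 0, 2, 4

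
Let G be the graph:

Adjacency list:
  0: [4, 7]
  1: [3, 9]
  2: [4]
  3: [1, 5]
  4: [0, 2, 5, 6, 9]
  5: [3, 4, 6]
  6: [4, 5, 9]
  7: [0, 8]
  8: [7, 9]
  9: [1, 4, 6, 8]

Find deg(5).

Vertex 5 has neighbors [3, 4, 6], so deg(5) = 3.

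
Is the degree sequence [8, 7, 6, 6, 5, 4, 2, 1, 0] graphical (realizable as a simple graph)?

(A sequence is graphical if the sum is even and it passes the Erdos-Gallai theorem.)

Sum of degrees = 39. Sum is odd, so the sequence is NOT graphical.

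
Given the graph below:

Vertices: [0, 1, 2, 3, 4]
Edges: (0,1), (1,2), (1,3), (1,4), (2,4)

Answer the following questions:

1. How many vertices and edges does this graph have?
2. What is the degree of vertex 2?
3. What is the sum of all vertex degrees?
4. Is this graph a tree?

Count: 5 vertices, 5 edges.
Vertex 2 has neighbors [1, 4], degree = 2.
Handshaking lemma: 2 * 5 = 10.
A tree on 5 vertices has 4 edges. This graph has 5 edges (1 extra). Not a tree.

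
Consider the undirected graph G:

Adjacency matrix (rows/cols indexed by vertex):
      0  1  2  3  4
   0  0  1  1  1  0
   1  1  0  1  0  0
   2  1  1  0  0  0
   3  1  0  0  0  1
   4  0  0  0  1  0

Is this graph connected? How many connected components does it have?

Checking connectivity: the graph has 1 connected component(s).
All vertices are reachable from each other. The graph IS connected.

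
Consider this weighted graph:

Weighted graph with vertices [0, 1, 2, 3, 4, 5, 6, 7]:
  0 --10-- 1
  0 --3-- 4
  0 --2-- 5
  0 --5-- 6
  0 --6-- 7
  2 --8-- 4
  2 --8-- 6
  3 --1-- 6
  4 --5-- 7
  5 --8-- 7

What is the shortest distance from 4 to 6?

Using Dijkstra's algorithm from vertex 4:
Shortest path: 4 -> 0 -> 6
Total weight: 3 + 5 = 8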